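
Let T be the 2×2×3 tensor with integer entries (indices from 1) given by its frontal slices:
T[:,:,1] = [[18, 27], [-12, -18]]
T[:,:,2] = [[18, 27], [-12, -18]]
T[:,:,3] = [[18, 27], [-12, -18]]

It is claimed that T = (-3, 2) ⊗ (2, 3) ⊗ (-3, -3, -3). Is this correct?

Reconstruct entrywise from the claimed factors. For example, T[1,1,3] = 18 and Σₗ aₗ[1]bₗ[1]cₗ[3] = (-3)·(2)·(-3) = 18; checking all 12 entries, every one matches. The claim holds.

Yes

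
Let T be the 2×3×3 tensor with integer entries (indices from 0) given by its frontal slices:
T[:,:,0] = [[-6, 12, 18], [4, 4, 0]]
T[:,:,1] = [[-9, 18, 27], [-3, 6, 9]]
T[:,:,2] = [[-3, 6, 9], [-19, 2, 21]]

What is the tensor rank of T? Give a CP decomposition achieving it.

Lower bound: in the mode-2 unfolding of T (rows indexed by j, columns by (i,k)) the 2×2 minor on rows j ∈ {0, 1}, columns (i,k) ∈ {(0,0), (1,0)} is det [[-6, 4], [12, 4]] = -72 ≠ 0, so that unfolding has rank ≥ 2 and hence rank(T) ≥ 2 (CP rank is at least every unfolding rank, though it can be larger).
Upper bound: with S_k = T[:,:,k], the two rank-1 terms a₁b₁ᵀ, a₂b₂ᵀ are the rank-1 members of the pencil x·S₀ + y·S₁.
The 2×2 minor of x·S₀ + y·S₁ on rows {0,1}, columns {0,1} is −72·x² − 108·xy = (-36)·(2·x + 3·y)(x), vanishing at (x:y) = (3:-2) and (0:1).
M₁ = 3·S₀ − 2·S₁ = [[0, 0, 0], [18, 0, -18]] = 18·(0, 1)(1, 0, -1)ᵀ and M₂ = S₁ = [[-9, 18, 27], [-3, 6, 9]] = (-3)·(3, 1)(1, -2, -3)ᵀ, so take a₁ = (0, 1), b₁ = (1, 0, -1), a₂ = (3, 1), b₂ = (1, -2, -3).
Each slice is an integer combination of E₁ = a₁b₁ᵀ and E₂ = a₂b₂ᵀ: S₀ = 6·E₁ − 2·E₂, S₁ = −3·E₂, S₂ = −18·E₁ − E₂; reading off coefficients, c₁ = (6, 0, -18) and c₂ = (-2, -3, -1).
Hence T = (0, 1) ⊗ (1, 0, -1) ⊗ (6, 0, -18) + (3, 1) ⊗ (1, -2, -3) ⊗ (-2, -3, -1), so rank(T) ≤ 2.
These bounds meet, so rank(T) = 2.

rank(T) = 2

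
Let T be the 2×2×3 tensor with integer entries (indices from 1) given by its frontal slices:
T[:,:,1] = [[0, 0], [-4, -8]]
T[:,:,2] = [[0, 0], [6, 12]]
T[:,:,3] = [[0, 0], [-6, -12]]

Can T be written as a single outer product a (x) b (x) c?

Yes

If T = a (x) b (x) c then every fibre of T is a multiple of the corresponding factor, so read the factors off the fibres through the nonzero entry T[2,1,1] = -4.
The mode-1 fibre T[:,1,1] = [0, -4] gives a = [0, 1] (primitive direction); the mode-2 fibre T[2,:,1] = [-4, -8] gives b = [1, 2]; then c[k] = T[2,1,k] / (a[2]·b[1]) = [-4, 6, -6] / 1 = [-4, 6, -6].
Expanding [0, 1] (x) [1, 2] (x) [-4, 6, -6] reproduces all 12 entries of T, so T = [0, 1] (x) [1, 2] (x) [-4, 6, -6] and rank(T) ≤ 1.
Equivalently every frontal slice T[:,:,k] is c[k] times the rank-1 matrix [0, 1] (x) [1, 2]. So T has rank 1 (it is nonzero).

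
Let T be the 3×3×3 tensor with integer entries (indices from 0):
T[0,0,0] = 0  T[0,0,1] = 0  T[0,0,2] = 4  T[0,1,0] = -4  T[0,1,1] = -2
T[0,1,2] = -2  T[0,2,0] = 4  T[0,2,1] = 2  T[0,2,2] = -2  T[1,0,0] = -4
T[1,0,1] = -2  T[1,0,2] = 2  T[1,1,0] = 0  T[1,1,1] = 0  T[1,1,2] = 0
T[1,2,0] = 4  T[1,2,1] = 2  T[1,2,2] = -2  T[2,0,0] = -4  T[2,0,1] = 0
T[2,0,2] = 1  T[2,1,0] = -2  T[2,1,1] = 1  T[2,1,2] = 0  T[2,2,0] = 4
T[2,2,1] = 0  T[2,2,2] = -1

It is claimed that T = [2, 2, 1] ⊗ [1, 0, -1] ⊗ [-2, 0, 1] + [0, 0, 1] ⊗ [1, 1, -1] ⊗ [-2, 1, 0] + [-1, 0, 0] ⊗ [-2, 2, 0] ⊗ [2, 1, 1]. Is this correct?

No

Reconstruct entry (0,0,1) from the claimed factors: Σₗ aₗ[0]bₗ[0]cₗ[1] = (2)·(1)·(0) + (0)·(1)·(1) + (-1)·(-2)·(1) = 2, but T[0,0,1] = 0. The claim is false.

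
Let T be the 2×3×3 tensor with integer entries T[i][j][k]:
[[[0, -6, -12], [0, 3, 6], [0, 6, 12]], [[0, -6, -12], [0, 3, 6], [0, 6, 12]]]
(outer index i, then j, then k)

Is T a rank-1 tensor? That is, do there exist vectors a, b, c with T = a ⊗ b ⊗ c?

Yes

If T = a ⊗ b ⊗ c then every fibre of T is a multiple of the corresponding factor, so read the factors off the fibres through the nonzero entry T[0,0,1] = -6.
The mode-1 fibre T[:,0,1] = [-6, -6] gives a = [1, 1] (primitive direction); the mode-2 fibre T[0,:,1] = [-6, 3, 6] gives b = [2, -1, -2]; then c[k] = T[0,0,k] / (a[0]·b[0]) = [0, -6, -12] / 2 = [0, -3, -6].
Expanding [1, 1] ⊗ [2, -1, -2] ⊗ [0, -3, -6] reproduces all 18 entries of T, so T = [1, 1] ⊗ [2, -1, -2] ⊗ [0, -3, -6] and rank(T) ≤ 1.
Equivalently every frontal slice T[:,:,k] is c[k] times the rank-1 matrix [1, 1] ⊗ [2, -1, -2]. So T has rank 1 (it is nonzero).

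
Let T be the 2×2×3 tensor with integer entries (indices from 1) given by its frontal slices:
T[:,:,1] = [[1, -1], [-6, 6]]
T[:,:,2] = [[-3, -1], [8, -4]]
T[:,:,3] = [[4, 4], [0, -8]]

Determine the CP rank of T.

Lower bound: the mode-3 unfolding of T (rows indexed by k, columns by (i,j) = (1,1), (1,2), (2,1), (2,2)) is [[1, -1, -6, 6], [-3, -1, 8, -4], [4, 4, 0, -8]].
There the 3×3 minor on rows k ∈ {1, 2, 3}, columns (i,j) ∈ {(1,1), (1,2), (2,1)} is det [[1, -1, -6], [-3, -1, 8], [4, 4, 0]] = -16 ≠ 0, so this unfolding has rank ≥ 3; CP rank is at least every unfolding rank, so rank(T) ≥ 3. (Unfolding ranks only ever bound the CP rank from below — rank(T) can be strictly larger than all of them — so the matching upper bound has to come from an explicit 3-term decomposition.)
Upper bound: T is a sum of 3 rank-1 terms, T = (0, 1) ⊗ (1, -1) ⊗ (-4, 4, 4) + (1, -2) ⊗ (1, -1) ⊗ (1, -1, 0) + (1, -1) ⊗ (1, 1) ⊗ (0, -2, 4) (written with every a and b primitive with positive leading entry and the scale carried by c; CP decompositions are not unique, and this one is verified by expanding entrywise), so rank(T) ≤ 3.
These bounds meet, so rank(T) = 3.

3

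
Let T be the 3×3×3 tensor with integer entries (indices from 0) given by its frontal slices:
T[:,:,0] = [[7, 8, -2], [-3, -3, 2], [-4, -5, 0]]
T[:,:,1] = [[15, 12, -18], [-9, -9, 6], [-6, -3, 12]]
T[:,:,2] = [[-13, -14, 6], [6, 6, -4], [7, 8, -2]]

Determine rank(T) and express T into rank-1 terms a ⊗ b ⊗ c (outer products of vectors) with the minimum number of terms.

rank(T) = 2

Lower bound: the mode-1 unfolding of T (rows indexed by i, columns by (j,k) = (0,0), (0,1), (0,2), (1,0), (1,1), (1,2), (2,0), (2,1), (2,2)) is [[7, 15, -13, 8, 12, -14, -2, -18, 6], [-3, -9, 6, -3, -9, 6, 2, 6, -4], [-4, -6, 7, -5, -3, 8, 0, 12, -2]].
There the 2×2 minor on rows i ∈ {0, 1}, columns (j,k) ∈ {(0,0), (0,1)} is det [[7, 15], [-3, -9]] = -18 ≠ 0, so this unfolding has rank ≥ 2; CP rank is at least every unfolding rank, so rank(T) ≥ 2. (Flattening ranks never certify an upper bound on CP rank; for that we must actually write T with 2 rank-1 terms.)
Upper bound — finding two terms. Write S_k = T[:,:,k] for the frontal slices: S₀ = [[7, 8, -2], [-3, -3, 2], [-4, -5, 0]], S₁ = [[15, 12, -18], [-9, -9, 6], [-6, -3, 12]], S₂ = [[-13, -14, 6], [6, 6, -4], [7, 8, -2]].
If T = a₁ ⊗ b₁ ⊗ c₁ + a₂ ⊗ b₂ ⊗ c₂ then each S_k = c₁[k]·a₁b₁ᵀ + c₂[k]·a₂b₂ᵀ. S₀ and S₁ are linearly independent, so a₁b₁ᵀ and a₂b₂ᵀ must span the same plane of matrices: they are the rank-1 matrices of the form x·S₀ + y·S₁.
The 2×2 minor of x·S₀ + y·S₁ on rows {0,1}, columns {0,1} is 3·x² − 27·y² = 3·(x − 3·y)(x + 3·y), vanishing at (x:y) = (3:1) and (3:-1).
M₁ = 3·S₀ + S₁ = [[36, 36, -24], [-18, -18, 12], [-18, -18, 12]] = 6·[2, -1, -1][3, 3, -2]ᵀ and M₂ = 3·S₀ − S₁ = [[6, 12, 12], [0, 0, 0], [-6, -12, -12]] = 6·[1, 0, -1][1, 2, 2]ᵀ, so take a₁ = [2, -1, -1], b₁ = [3, 3, -2], a₂ = [1, 0, -1], b₂ = [1, 2, 2].
Each slice is an integer combination of E₁ = a₁b₁ᵀ and E₂ = a₂b₂ᵀ: S₀ = E₁ + E₂, S₁ = 3·E₁ − 3·E₂, S₂ = −2·E₁ − E₂; reading off coefficients, c₁ = [1, 3, -2] and c₂ = [1, -3, -1].
Hence T = [2, -1, -1] ⊗ [3, 3, -2] ⊗ [1, 3, -2] + [1, 0, -1] ⊗ [1, 2, 2] ⊗ [1, -3, -1], so rank(T) ≤ 2.
These bounds meet, so rank(T) = 2.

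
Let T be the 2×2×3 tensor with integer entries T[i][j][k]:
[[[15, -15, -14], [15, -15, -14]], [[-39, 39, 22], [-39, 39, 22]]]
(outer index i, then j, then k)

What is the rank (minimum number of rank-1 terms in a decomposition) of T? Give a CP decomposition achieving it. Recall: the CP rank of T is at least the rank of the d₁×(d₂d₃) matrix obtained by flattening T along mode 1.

rank(T) = 2

Lower bound: in the mode-3 unfolding of T (rows indexed by k, columns by (i,j)) the 2×2 minor on rows k ∈ {0, 2}, columns (i,j) ∈ {(0,0), (1,0)} is det [[15, -39], [-14, 22]] = -216 ≠ 0, so that unfolding has rank ≥ 2 and hence rank(T) ≥ 2 (CP rank is at least every unfolding rank, though it can be larger).
Upper bound: T[:,j,:] = b[j]·M for every slice, with b = [1, 1] and M = [[15, -15, -14], [-39, 39, 22]] (rows i, columns k).
Splitting M by its rows (i = 0, 1), M = [1, 0][15, -15, -14]ᵀ + [0, 1][-39, 39, 22]ᵀ.
Hence T = [1, 0] ⊗ [1, 1] ⊗ [15, -15, -14] + [0, 1] ⊗ [1, 1] ⊗ [-39, 39, 22], so rank(T) ≤ 2.
These bounds meet, so rank(T) = 2.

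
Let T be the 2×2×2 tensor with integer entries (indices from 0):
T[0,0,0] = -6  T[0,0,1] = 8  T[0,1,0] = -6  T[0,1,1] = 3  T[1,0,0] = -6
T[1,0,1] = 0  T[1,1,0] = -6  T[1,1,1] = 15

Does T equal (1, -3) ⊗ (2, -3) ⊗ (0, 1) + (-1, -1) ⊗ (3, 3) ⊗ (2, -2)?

Yes

Reconstruct entrywise from the claimed factors. For example, T[1,0,1] = 0 and Σₗ aₗ[1]bₗ[0]cₗ[1] = (-3)·(2)·(1) + (-1)·(3)·(-2) = 0; checking all 8 entries, every one matches. The claim holds.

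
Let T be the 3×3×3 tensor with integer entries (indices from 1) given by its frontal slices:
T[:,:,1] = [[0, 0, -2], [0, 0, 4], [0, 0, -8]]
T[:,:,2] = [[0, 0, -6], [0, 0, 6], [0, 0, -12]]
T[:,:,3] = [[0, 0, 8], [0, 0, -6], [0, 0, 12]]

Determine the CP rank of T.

Lower bound: the mode-3 unfolding of T (rows indexed by k, columns by (i,j) = (1,1), (1,2), (1,3), (2,1), (2,2), (2,3), (3,1), (3,2), (3,3)) is [[0, 0, -2, 0, 0, 4, 0, 0, -8], [0, 0, -6, 0, 0, 6, 0, 0, -12], [0, 0, 8, 0, 0, -6, 0, 0, 12]].
There the 2×2 minor on rows k ∈ {1, 2}, columns (i,j) ∈ {(1,3), (2,3)} is det [[-2, 4], [-6, 6]] = 12 ≠ 0, so this unfolding has rank ≥ 2; CP rank is at least every unfolding rank, so rank(T) ≥ 2. (Flattening ranks never certify an upper bound on CP rank; for that we must actually write T with 2 rank-1 terms.)
Upper bound — finding two terms. Every mode-2 slice of T is a multiple of one matrix: T[:,j,:] = b[j]·M with b = [0, 0, 1] and M = [[-2, -6, 8], [4, 6, -6], [-8, -12, 12]] (rows indexed by i, columns by k). So it suffices to write M as a sum of two rank-1 matrices.
The rows of M satisfy (row 3) = −2·(row 2), so splitting by rows, M = [1, 0, 0][-2, -6, 8]ᵀ + [0, 1, -2][4, 6, -6]ᵀ.
Hence T = [1, 0, 0] ⊗ [0, 0, 1] ⊗ [-2, -6, 8] + [0, 1, -2] ⊗ [0, 0, 1] ⊗ [4, 6, -6], so rank(T) ≤ 2.
These bounds meet, so rank(T) = 2.

2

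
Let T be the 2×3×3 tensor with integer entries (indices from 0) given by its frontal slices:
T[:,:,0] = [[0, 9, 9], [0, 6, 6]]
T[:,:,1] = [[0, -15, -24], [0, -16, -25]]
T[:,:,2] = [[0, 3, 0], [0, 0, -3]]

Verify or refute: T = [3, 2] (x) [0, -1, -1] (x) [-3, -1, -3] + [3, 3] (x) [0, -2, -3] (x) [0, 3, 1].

Yes

Reconstruct entrywise from the claimed factors. For example, T[0,0,2] = 0 and Σₗ aₗ[0]bₗ[0]cₗ[2] = (3)·(0)·(-3) + (3)·(0)·(1) = 0; checking all 18 entries, every one matches. The claim holds.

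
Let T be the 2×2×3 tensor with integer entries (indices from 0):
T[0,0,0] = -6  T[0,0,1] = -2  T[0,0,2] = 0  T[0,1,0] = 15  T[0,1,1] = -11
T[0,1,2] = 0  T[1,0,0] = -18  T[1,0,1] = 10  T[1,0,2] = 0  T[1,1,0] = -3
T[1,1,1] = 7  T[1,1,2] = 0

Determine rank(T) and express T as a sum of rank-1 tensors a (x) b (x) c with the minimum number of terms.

Lower bound: the mode-2 unfolding of T (rows indexed by j, columns by (i,k) = (0,0), (0,1), (0,2), (1,0), (1,1), (1,2)) is [[-6, -2, 0, -18, 10, 0], [15, -11, 0, -3, 7, 0]].
There the 2×2 minor on rows j ∈ {0, 1}, columns (i,k) ∈ {(0,0), (0,1)} is det [[-6, -2], [15, -11]] = 96 ≠ 0, so this unfolding has rank ≥ 2; CP rank is at least every unfolding rank, so rank(T) ≥ 2. (Unfolding ranks only ever bound the CP rank from below — rank(T) can be strictly larger than all of them — so the matching upper bound has to come from an explicit 2-term decomposition.)
Upper bound — finding two terms. Write S_k = T[:,:,k] for the frontal slices: S₀ = [[-6, 15], [-18, -3]], S₁ = [[-2, -11], [10, 7]], S₂ = [[0, 0], [0, 0]].
If T = a₁ (x) b₁ (x) c₁ + a₂ (x) b₂ (x) c₂ then each S_k = c₁[k]·a₁b₁ᵀ + c₂[k]·a₂b₂ᵀ. S₀ and S₁ are linearly independent, so a₁b₁ᵀ and a₂b₂ᵀ must span the same plane of matrices: they are the rank-1 matrices of the form x·S₀ + y·S₁.
det(x·S₀ + y·S₁) is 288·x² − 384·xy + 96·y² = 96·(3·x − y)(x − y), vanishing at (x:y) = (1:3) and (1:1).
M₁ = S₀ + 3·S₁ = [[-12, -18], [12, 18]] = (-6)·(1, -1)(2, 3)ᵀ and M₂ = S₀ + S₁ = [[-8, 4], [-8, 4]] = (-4)·(1, 1)(2, -1)ᵀ, so take a₁ = (1, -1), b₁ = (2, 3), a₂ = (1, 1), b₂ = (2, -1).
Each slice is an integer combination of E₁ = a₁b₁ᵀ and E₂ = a₂b₂ᵀ: S₀ = 3·E₁ − 6·E₂, S₁ = −3·E₁ + 2·E₂, S₂ = 0; reading off coefficients, c₁ = (3, -3, 0) and c₂ = (-6, 2, 0).
Hence T = (1, -1) (x) (2, 3) (x) (3, -3, 0) + (1, 1) (x) (2, -1) (x) (-6, 2, 0), so rank(T) ≤ 2.
These bounds meet, so rank(T) = 2.
Check entry T[1,1,2] = 0: (-1)·(3)·(0) + (1)·(-1)·(0) = 0.

rank(T) = 2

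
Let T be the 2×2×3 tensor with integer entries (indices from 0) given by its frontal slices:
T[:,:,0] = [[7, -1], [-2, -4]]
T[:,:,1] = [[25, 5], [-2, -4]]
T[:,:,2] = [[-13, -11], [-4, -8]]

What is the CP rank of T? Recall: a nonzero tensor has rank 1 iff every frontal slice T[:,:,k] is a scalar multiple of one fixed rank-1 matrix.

Lower bound: the mode-2 unfolding of T (rows indexed by j, columns by (i,k) = (0,0), (0,1), (0,2), (1,0), (1,1), (1,2)) is [[7, 25, -13, -2, -2, -4], [-1, 5, -11, -4, -4, -8]].
There the 2×2 minor on rows j ∈ {0, 1}, columns (i,k) ∈ {(0,0), (0,1)} is det [[7, 25], [-1, 5]] = 60 ≠ 0, so this unfolding has rank ≥ 2; CP rank is at least every unfolding rank, so rank(T) ≥ 2. (Flattening ranks never certify an upper bound on CP rank; for that we must actually write T with 2 rank-1 terms.)
Upper bound — finding two terms. Write S_k = T[:,:,k] for the frontal slices: S₀ = [[7, -1], [-2, -4]], S₁ = [[25, 5], [-2, -4]], S₂ = [[-13, -11], [-4, -8]].
If T = a₁ ⊗ b₁ ⊗ c₁ + a₂ ⊗ b₂ ⊗ c₂ then each S_k = c₁[k]·a₁b₁ᵀ + c₂[k]·a₂b₂ᵀ. S₀ and S₁ are linearly independent, so a₁b₁ᵀ and a₂b₂ᵀ must span the same plane of matrices: they are the rank-1 matrices of the form x·S₀ + y·S₁.
det(x·S₀ + y·S₁) is −30·x² − 120·xy − 90·y² = (-30)·(x + 3·y)(x + y), vanishing at (x:y) = (3:-1) and (1:-1).
M₁ = 3·S₀ − S₁ = [[-4, -8], [-4, -8]] = (-4)·[1, 1][1, 2]ᵀ and M₂ = S₀ − S₁ = [[-18, -6], [0, 0]] = (-6)·[1, 0][3, 1]ᵀ, so take a₁ = [1, 1], b₁ = [1, 2], a₂ = [1, 0], b₂ = [3, 1].
Each slice is an integer combination of E₁ = a₁b₁ᵀ and E₂ = a₂b₂ᵀ: S₀ = −2·E₁ + 3·E₂, S₁ = −2·E₁ + 9·E₂, S₂ = −4·E₁ − 3·E₂; reading off coefficients, c₁ = [-2, -2, -4] and c₂ = [3, 9, -3].
Hence T = [1, 1] ⊗ [1, 2] ⊗ [-2, -2, -4] + [1, 0] ⊗ [3, 1] ⊗ [3, 9, -3], so rank(T) ≤ 2.
These bounds meet, so rank(T) = 2.

2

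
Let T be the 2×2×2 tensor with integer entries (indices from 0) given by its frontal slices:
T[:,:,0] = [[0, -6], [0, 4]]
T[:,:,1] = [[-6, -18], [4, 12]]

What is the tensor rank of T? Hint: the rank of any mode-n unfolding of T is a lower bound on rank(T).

2

Lower bound: in the mode-2 unfolding of T (rows indexed by j, columns by (i,k)) the 2×2 minor on rows j ∈ {0, 1}, columns (i,k) ∈ {(0,0), (0,1)} is det [[0, -6], [-6, -18]] = -36 ≠ 0, so that unfolding has rank ≥ 2 and hence rank(T) ≥ 2 (CP rank is at least every unfolding rank, though it can be larger).
Upper bound: T[i,:,:] = a[i]·M for every slice, with a = [3, -2] and M = [[0, -2], [-2, -6]] (rows j, columns k).
Splitting M by its rows (j = 0, 1), M = [1, 0][0, -2]ᵀ + [0, 1][-2, -6]ᵀ.
Hence T = [3, -2] ⊗ [1, 0] ⊗ [0, -2] + [3, -2] ⊗ [0, 1] ⊗ [-2, -6], so rank(T) ≤ 2.
These bounds meet, so rank(T) = 2.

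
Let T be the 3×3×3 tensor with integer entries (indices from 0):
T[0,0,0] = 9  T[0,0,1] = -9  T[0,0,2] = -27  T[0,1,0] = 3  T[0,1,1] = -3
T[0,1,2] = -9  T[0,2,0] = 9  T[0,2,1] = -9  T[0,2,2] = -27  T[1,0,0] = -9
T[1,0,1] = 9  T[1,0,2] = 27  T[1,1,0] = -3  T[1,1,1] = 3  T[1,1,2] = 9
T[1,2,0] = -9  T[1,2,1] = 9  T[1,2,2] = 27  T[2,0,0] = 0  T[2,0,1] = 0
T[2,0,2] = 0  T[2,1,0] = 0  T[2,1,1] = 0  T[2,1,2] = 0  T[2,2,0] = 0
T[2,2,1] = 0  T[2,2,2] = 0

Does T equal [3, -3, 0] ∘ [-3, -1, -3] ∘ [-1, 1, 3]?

Yes

Reconstruct entrywise from the claimed factors. For example, T[0,1,0] = 3 and Σₗ aₗ[0]bₗ[1]cₗ[0] = (3)·(-1)·(-1) = 3; checking all 27 entries, every one matches. The claim holds.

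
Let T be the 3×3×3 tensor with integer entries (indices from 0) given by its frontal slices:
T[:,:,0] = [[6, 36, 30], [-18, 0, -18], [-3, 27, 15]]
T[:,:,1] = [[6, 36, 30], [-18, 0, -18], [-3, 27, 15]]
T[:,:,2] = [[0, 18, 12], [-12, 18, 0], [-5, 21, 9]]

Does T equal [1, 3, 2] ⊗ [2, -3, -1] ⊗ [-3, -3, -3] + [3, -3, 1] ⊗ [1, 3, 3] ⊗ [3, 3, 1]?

Reconstruct entry (0,0,0) from the claimed factors: Σₗ aₗ[0]bₗ[0]cₗ[0] = (1)·(2)·(-3) + (3)·(1)·(3) = 3, but T[0,0,0] = 6. The claim is false.

No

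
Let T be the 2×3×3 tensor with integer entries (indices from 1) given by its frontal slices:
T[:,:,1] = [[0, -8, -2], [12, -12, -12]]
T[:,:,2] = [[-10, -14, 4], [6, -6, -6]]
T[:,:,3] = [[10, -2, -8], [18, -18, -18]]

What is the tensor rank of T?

2

Lower bound: the mode-3 unfolding of T (rows indexed by k, columns by (i,j) = (1,1), (1,2), (1,3), (2,1), (2,2), (2,3)) is [[0, -8, -2, 12, -12, -12], [-10, -14, 4, 6, -6, -6], [10, -2, -8, 18, -18, -18]].
There the 2×2 minor on rows k ∈ {1, 2}, columns (i,j) ∈ {(1,1), (1,2)} is det [[0, -8], [-10, -14]] = -80 ≠ 0, so this unfolding has rank ≥ 2; CP rank is at least every unfolding rank, so rank(T) ≥ 2. (Flattening ranks never certify an upper bound on CP rank; for that we must actually write T with 2 rank-1 terms.)
Upper bound — finding two terms. Write S_k = T[:,:,k] for the frontal slices: S₁ = [[0, -8, -2], [12, -12, -12]], S₂ = [[-10, -14, 4], [6, -6, -6]], S₃ = [[10, -2, -8], [18, -18, -18]].
If T = a₁ ∘ b₁ ∘ c₁ + a₂ ∘ b₂ ∘ c₂ then each S_k = c₁[k]·a₁b₁ᵀ + c₂[k]·a₂b₂ᵀ. S₁ and S₂ are linearly independent, so a₁b₁ᵀ and a₂b₂ᵀ must span the same plane of matrices: they are the rank-1 matrices of the form x·S₁ + y·S₂.
The 2×2 minor of x·S₁ + y·S₂ on rows {1,2}, columns {1,2} is 96·x² + 336·xy + 144·y² = 48·(x + 3·y)(2·x + y), vanishing at (x:y) = (3:-1) and (1:-2).
M₁ = 3·S₁ − S₂ = [[10, -10, -10], [30, -30, -30]] = 10·(1, 3)(1, -1, -1)ᵀ and M₂ = S₁ − 2·S₂ = [[20, 20, -10], [0, 0, 0]] = 10·(1, 0)(2, 2, -1)ᵀ, so take a₁ = (1, 3), b₁ = (1, -1, -1), a₂ = (1, 0), b₂ = (2, 2, -1).
Each slice is an integer combination of E₁ = a₁b₁ᵀ and E₂ = a₂b₂ᵀ: S₁ = 4·E₁ − 2·E₂, S₂ = 2·E₁ − 6·E₂, S₃ = 6·E₁ + 2·E₂; reading off coefficients, c₁ = (4, 2, 6) and c₂ = (-2, -6, 2).
Hence T = (1, 3) ∘ (1, -1, -1) ∘ (4, 2, 6) + (1, 0) ∘ (2, 2, -1) ∘ (-2, -6, 2), so rank(T) ≤ 2.
These bounds meet, so rank(T) = 2.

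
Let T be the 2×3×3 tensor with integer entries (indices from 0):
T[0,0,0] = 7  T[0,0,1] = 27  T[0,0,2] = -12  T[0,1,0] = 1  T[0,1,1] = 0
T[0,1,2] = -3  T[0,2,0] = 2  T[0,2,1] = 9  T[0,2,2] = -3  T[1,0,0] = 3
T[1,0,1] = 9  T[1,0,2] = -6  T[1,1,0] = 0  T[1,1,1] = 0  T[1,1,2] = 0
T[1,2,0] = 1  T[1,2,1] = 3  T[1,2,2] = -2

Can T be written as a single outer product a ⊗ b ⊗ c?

The mode-3 unfolding of T (rows indexed by k, columns by (i,j) = (0,0), (0,1), (0,2), (1,0), (1,1), (1,2)) is [[7, 1, 2, 3, 0, 1], [27, 0, 9, 9, 0, 3], [-12, -3, -3, -6, 0, -2]].
There the 2×2 minor on rows k ∈ {0, 1}, columns (i,j) ∈ {(0,0), (0,1)} is det [[7, 1], [27, 0]] = -27 ≠ 0, so this unfolding has rank ≥ 2; CP rank is at least every unfolding rank, so rank(T) ≥ 2.
In particular rank(T) ≥ 2 > 1, so T is not rank-1.

No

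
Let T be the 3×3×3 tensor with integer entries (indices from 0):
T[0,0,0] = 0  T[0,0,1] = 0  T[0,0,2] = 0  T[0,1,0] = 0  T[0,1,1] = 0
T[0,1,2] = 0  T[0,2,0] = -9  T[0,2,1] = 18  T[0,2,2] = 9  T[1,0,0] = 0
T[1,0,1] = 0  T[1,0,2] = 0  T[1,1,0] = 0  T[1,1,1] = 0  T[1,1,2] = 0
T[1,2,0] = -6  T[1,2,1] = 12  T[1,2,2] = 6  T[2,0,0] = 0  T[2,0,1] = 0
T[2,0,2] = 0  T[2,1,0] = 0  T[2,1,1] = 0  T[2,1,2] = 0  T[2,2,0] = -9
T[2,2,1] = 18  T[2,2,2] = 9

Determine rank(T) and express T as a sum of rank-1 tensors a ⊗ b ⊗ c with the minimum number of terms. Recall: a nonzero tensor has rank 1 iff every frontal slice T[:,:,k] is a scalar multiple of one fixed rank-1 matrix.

Lower bound: T ≠ 0 (e.g. T[0,2,0] = -9), so rank(T) ≥ 1.
Upper bound: if T = a ⊗ b ⊗ c then every fibre of T is a multiple of the corresponding factor, so read the factors off the fibres through the nonzero entry T[0,2,0] = -9.
The mode-1 fibre T[:,2,0] = [-9, -6, -9] gives a = (3, 2, 3) (primitive direction); the mode-2 fibre T[0,:,0] = [0, 0, -9] gives b = (0, 0, 1); then c[k] = T[0,2,k] / (a[0]·b[2]) = [-9, 18, 9] / 3 = (-3, 6, 3).
Expanding (3, 2, 3) ⊗ (0, 0, 1) ⊗ (-3, 6, 3) reproduces all 27 entries of T, so T = (3, 2, 3) ⊗ (0, 0, 1) ⊗ (-3, 6, 3) and rank(T) ≤ 1.
These bounds meet, so rank(T) = 1.
Check entry T[1,0,0] = 0: (2)·(0)·(-3) = 0.

rank(T) = 1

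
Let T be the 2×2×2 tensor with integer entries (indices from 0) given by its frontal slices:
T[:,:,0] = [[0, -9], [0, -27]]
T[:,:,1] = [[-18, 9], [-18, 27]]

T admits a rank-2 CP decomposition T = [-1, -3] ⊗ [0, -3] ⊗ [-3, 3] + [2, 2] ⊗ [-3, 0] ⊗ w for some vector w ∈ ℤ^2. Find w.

w = [0, 3]

Subtract the known terms from T to get the rank-1 residual R = [2, 2] ⊗ [-3, 0] ⊗ w, so R[i,j,k] = a[i]·b[j]·w[k]. Pick indices with nonzero a[0]·b[0] = (2)·(-3) = -6. Only the fibre through (0,0,·) is needed: R[0,0,:] = T[0,0,:] − Σₗ aₗ[0]bₗ[0]cₗ = [0, -18] − (-1)·(0)·[-3, 3] = [0, -18]. Then w[k] = R[0,0,k] / -6 for each k, giving w = [0, -18] / -6 = [0, 3].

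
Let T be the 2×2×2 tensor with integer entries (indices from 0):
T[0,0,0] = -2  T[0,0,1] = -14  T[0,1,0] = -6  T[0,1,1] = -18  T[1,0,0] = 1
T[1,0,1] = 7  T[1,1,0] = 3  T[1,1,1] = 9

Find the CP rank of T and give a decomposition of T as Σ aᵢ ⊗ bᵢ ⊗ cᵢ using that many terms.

Lower bound: the mode-3 unfolding of T (rows indexed by k, columns by (i,j) = (0,0), (0,1), (1,0), (1,1)) is [[-2, -6, 1, 3], [-14, -18, 7, 9]].
There the 2×2 minor on rows k ∈ {0, 1}, columns (i,j) ∈ {(0,0), (0,1)} is det [[-2, -6], [-14, -18]] = -48 ≠ 0, so this unfolding has rank ≥ 2; CP rank is at least every unfolding rank, so rank(T) ≥ 2. (This is only a lower bound: in general the CP rank may exceed every unfolding rank, so we still need to exhibit 2 rank-1 terms summing to T.)
Upper bound — finding two terms. Every mode-1 slice of T is a multiple of one matrix: T[i,:,:] = a[i]·M with a = [2, -1] and M = [[-1, -7], [-3, -9]] (rows indexed by j, columns by k). So it suffices to write M as a sum of two rank-1 matrices.
Splitting M by its rows (j = 0, 1), M = [1, 0][-1, -7]ᵀ + [0, 1][-3, -9]ᵀ.
Hence T = [2, -1] ⊗ [1, 0] ⊗ [-1, -7] + [2, -1] ⊗ [0, 1] ⊗ [-3, -9], so rank(T) ≤ 2.
These bounds meet, so rank(T) = 2.

rank(T) = 2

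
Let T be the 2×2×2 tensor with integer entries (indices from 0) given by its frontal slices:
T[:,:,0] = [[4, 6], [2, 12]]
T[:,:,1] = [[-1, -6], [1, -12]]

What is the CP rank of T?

2

Lower bound: the mode-3 unfolding of T (rows indexed by k, columns by (i,j) = (0,0), (0,1), (1,0), (1,1)) is [[4, 6, 2, 12], [-1, -6, 1, -12]].
There the 2×2 minor on rows k ∈ {0, 1}, columns (i,j) ∈ {(0,0), (0,1)} is det [[4, 6], [-1, -6]] = -18 ≠ 0, so this unfolding has rank ≥ 2; CP rank is at least every unfolding rank, so rank(T) ≥ 2. (Flattening ranks never certify an upper bound on CP rank; for that we must actually write T with 2 rank-1 terms.)
Upper bound — finding two terms. Write S_k = T[:,:,k] for the frontal slices: S₀ = [[4, 6], [2, 12]], S₁ = [[-1, -6], [1, -12]].
If T = a₁ ⊗ b₁ ⊗ c₁ + a₂ ⊗ b₂ ⊗ c₂ then each S_k = c₁[k]·a₁b₁ᵀ + c₂[k]·a₂b₂ᵀ. S₀ and S₁ are linearly independent, so a₁b₁ᵀ and a₂b₂ᵀ must span the same plane of matrices: they are the rank-1 matrices of the form x·S₀ + y·S₁.
det(x·S₀ + y·S₁) is 36·x² − 54·xy + 18·y² = 18·(2·x − y)(x − y), vanishing at (x:y) = (1:2) and (1:1).
M₁ = S₀ + 2·S₁ = [[2, -6], [4, -12]] = 2·[1, 2][1, -3]ᵀ and M₂ = S₀ + S₁ = [[3, 0], [3, 0]] = 3·[1, 1][1, 0]ᵀ, so take a₁ = [1, 2], b₁ = [1, -3], a₂ = [1, 1], b₂ = [1, 0].
Each slice is an integer combination of E₁ = a₁b₁ᵀ and E₂ = a₂b₂ᵀ: S₀ = −2·E₁ + 6·E₂, S₁ = 2·E₁ − 3·E₂; reading off coefficients, c₁ = [-2, 2] and c₂ = [6, -3].
Hence T = [1, 2] ⊗ [1, -3] ⊗ [-2, 2] + [1, 1] ⊗ [1, 0] ⊗ [6, -3], so rank(T) ≤ 2.
These bounds meet, so rank(T) = 2.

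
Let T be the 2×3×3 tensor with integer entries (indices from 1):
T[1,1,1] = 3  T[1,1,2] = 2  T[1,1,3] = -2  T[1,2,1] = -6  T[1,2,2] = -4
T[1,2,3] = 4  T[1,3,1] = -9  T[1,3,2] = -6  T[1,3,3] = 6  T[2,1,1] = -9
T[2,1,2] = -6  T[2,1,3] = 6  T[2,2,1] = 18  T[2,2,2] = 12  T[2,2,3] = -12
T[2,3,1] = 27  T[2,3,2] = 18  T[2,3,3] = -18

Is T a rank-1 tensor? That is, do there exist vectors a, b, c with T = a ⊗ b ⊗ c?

Yes

If T = a ⊗ b ⊗ c then every fibre of T is a multiple of the corresponding factor, so read the factors off the fibres through the nonzero entry T[1,1,1] = 3.
The mode-1 fibre T[:,1,1] = [3, -9] gives a = [1, -3] (primitive direction); the mode-2 fibre T[1,:,1] = [3, -6, -9] gives b = [1, -2, -3]; then c[k] = T[1,1,k] / (a[1]·b[1]) = [3, 2, -2] / 1 = [3, 2, -2].
Expanding [1, -3] ⊗ [1, -2, -3] ⊗ [3, 2, -2] reproduces all 18 entries of T, so T = [1, -3] ⊗ [1, -2, -3] ⊗ [3, 2, -2] and rank(T) ≤ 1.
Equivalently every frontal slice T[:,:,k] is c[k] times the rank-1 matrix [1, -3] ⊗ [1, -2, -3]. So T has rank 1 (it is nonzero).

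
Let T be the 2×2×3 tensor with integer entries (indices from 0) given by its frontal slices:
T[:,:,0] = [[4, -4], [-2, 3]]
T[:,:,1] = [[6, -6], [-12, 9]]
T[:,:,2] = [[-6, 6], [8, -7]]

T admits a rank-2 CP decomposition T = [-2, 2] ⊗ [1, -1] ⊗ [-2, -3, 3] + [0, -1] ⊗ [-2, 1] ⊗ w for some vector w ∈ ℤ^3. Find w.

w = [1, -3, 1]

Subtract the known terms from T to get the rank-1 residual R = [0, -1] ⊗ [-2, 1] ⊗ w, so R[i,j,k] = a[i]·b[j]·w[k]. Pick indices with nonzero a[1]·b[0] = (-1)·(-2) = 2. Only the fibre through (1,0,·) is needed: R[1,0,:] = T[1,0,:] − Σₗ aₗ[1]bₗ[0]cₗ = [-2, -12, 8] − (2)·(1)·[-2, -3, 3] = [2, -6, 2]. Then w[k] = R[1,0,k] / 2 for each k, giving w = [2, -6, 2] / 2 = [1, -3, 1].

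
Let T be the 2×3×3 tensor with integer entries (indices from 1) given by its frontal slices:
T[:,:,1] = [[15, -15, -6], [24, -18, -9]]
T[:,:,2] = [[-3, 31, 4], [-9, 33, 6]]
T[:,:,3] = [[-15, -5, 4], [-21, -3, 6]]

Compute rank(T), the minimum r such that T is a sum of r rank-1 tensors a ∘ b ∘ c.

2

Lower bound: the mode-1 unfolding of T (rows indexed by i, columns by (j,k) = (1,1), (1,2), (1,3), (2,1), (2,2), (2,3), (3,1), (3,2), (3,3)) is [[15, -3, -15, -15, 31, -5, -6, 4, 4], [24, -9, -21, -18, 33, -3, -9, 6, 6]].
There the 2×2 minor on rows i ∈ {1, 2}, columns (j,k) ∈ {(1,1), (1,2)} is det [[15, -3], [24, -9]] = -63 ≠ 0, so this unfolding has rank ≥ 2; CP rank is at least every unfolding rank, so rank(T) ≥ 2. (Unfolding ranks only ever bound the CP rank from below — rank(T) can be strictly larger than all of them — so the matching upper bound has to come from an explicit 2-term decomposition.)
Upper bound — finding two terms. Write S_k = T[:,:,k] for the frontal slices: S₁ = [[15, -15, -6], [24, -18, -9]], S₂ = [[-3, 31, 4], [-9, 33, 6]], S₃ = [[-15, -5, 4], [-21, -3, 6]].
If T = a₁ ∘ b₁ ∘ c₁ + a₂ ∘ b₂ ∘ c₂ then each S_k = c₁[k]·a₁b₁ᵀ + c₂[k]·a₂b₂ᵀ. S₁ and S₂ are linearly independent, so a₁b₁ᵀ and a₂b₂ᵀ must span the same plane of matrices: they are the rank-1 matrices of the form x·S₁ + y·S₂.
The 2×2 minor of x·S₁ + y·S₂ on rows {1,2}, columns {1,2} is 90·x² − 330·xy + 180·y² = 30·(x − 3·y)(3·x − 2·y), vanishing at (x:y) = (3:1) and (2:3).
M₁ = 3·S₁ + S₂ = [[42, -14, -14], [63, -21, -21]] = 7·[2, 3][3, -1, -1]ᵀ and M₂ = 2·S₁ + 3·S₂ = [[21, 63, 0], [21, 63, 0]] = 21·[1, 1][1, 3, 0]ᵀ, so take a₁ = [2, 3], b₁ = [3, -1, -1], a₂ = [1, 1], b₂ = [1, 3, 0].
Each slice is an integer combination of E₁ = a₁b₁ᵀ and E₂ = a₂b₂ᵀ: S₁ = 3·E₁ − 3·E₂, S₂ = −2·E₁ + 9·E₂, S₃ = −2·E₁ − 3·E₂; reading off coefficients, c₁ = [3, -2, -2] and c₂ = [-3, 9, -3].
Hence T = [2, 3] ∘ [3, -1, -1] ∘ [3, -2, -2] + [1, 1] ∘ [1, 3, 0] ∘ [-3, 9, -3], so rank(T) ≤ 2.
These bounds meet, so rank(T) = 2.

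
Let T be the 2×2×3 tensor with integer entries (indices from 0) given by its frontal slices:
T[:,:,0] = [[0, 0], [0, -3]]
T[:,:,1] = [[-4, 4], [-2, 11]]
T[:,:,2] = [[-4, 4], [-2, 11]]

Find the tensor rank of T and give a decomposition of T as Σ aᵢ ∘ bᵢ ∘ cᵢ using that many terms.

rank(T) = 2

Lower bound: the mode-3 unfolding of T (rows indexed by k, columns by (i,j) = (0,0), (0,1), (1,0), (1,1)) is [[0, 0, 0, -3], [-4, 4, -2, 11], [-4, 4, -2, 11]].
There the 2×2 minor on rows k ∈ {0, 1}, columns (i,j) ∈ {(0,0), (1,1)} is det [[0, -3], [-4, 11]] = -12 ≠ 0, so this unfolding has rank ≥ 2; CP rank is at least every unfolding rank, so rank(T) ≥ 2. (This is only a lower bound: in general the CP rank may exceed every unfolding rank, so we still need to exhibit 2 rank-1 terms summing to T.)
Upper bound — finding two terms. Write S_k = T[:,:,k] for the frontal slices: S₀ = [[0, 0], [0, -3]], S₁ = [[-4, 4], [-2, 11]], S₂ = [[-4, 4], [-2, 11]].
If T = a₁ ∘ b₁ ∘ c₁ + a₂ ∘ b₂ ∘ c₂ then each S_k = c₁[k]·a₁b₁ᵀ + c₂[k]·a₂b₂ᵀ. S₀ and S₁ are linearly independent, so a₁b₁ᵀ and a₂b₂ᵀ must span the same plane of matrices: they are the rank-1 matrices of the form x·S₀ + y·S₁.
det(x·S₀ + y·S₁) is 12·xy − 36·y² = 12·(x − 3·y)(y), vanishing at (x:y) = (3:1) and (1:0).
M₁ = 3·S₀ + S₁ = [[-4, 4], [-2, 2]] = (-2)·[2, 1][1, -1]ᵀ and M₂ = S₀ = [[0, 0], [0, -3]] = (-3)·[0, 1][0, 1]ᵀ, so take a₁ = [2, 1], b₁ = [1, -1], a₂ = [0, 1], b₂ = [0, 1].
Each slice is an integer combination of E₁ = a₁b₁ᵀ and E₂ = a₂b₂ᵀ: S₀ = −3·E₂, S₁ = −2·E₁ + 9·E₂, S₂ = −2·E₁ + 9·E₂; reading off coefficients, c₁ = [0, -2, -2] and c₂ = [-3, 9, 9].
Hence T = [2, 1] ∘ [1, -1] ∘ [0, -2, -2] + [0, 1] ∘ [0, 1] ∘ [-3, 9, 9], so rank(T) ≤ 2.
These bounds meet, so rank(T) = 2.
Check entry T[0,0,1] = -4: (2)·(1)·(-2) + (0)·(0)·(9) = -4.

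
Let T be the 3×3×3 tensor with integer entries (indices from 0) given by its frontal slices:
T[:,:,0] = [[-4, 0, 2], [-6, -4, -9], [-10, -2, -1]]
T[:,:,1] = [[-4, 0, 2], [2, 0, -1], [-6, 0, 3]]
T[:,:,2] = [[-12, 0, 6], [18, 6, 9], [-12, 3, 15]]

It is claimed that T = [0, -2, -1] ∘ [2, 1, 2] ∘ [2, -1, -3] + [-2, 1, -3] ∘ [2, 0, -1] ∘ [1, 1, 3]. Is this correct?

No

Reconstruct entry (1,0,1) from the claimed factors: Σₗ aₗ[1]bₗ[0]cₗ[1] = (-2)·(2)·(-1) + (1)·(2)·(1) = 6, but T[1,0,1] = 2. The claim is false.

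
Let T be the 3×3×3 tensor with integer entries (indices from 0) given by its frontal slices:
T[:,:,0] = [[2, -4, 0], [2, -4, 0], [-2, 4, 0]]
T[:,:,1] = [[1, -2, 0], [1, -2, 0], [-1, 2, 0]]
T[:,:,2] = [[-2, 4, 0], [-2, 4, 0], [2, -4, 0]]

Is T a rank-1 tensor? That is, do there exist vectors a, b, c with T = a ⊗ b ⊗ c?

If T = a ⊗ b ⊗ c then every fibre of T is a multiple of the corresponding factor, so read the factors off the fibres through the nonzero entry T[0,0,0] = 2.
The mode-1 fibre T[:,0,0] = [2, 2, -2] gives a = (1, 1, -1) (primitive direction); the mode-2 fibre T[0,:,0] = [2, -4, 0] gives b = (1, -2, 0); then c[k] = T[0,0,k] / (a[0]·b[0]) = [2, 1, -2] / 1 = (2, 1, -2).
Expanding (1, 1, -1) ⊗ (1, -2, 0) ⊗ (2, 1, -2) reproduces all 27 entries of T, so T = (1, 1, -1) ⊗ (1, -2, 0) ⊗ (2, 1, -2) and rank(T) ≤ 1.
Equivalently every frontal slice T[:,:,k] is c[k] times the rank-1 matrix (1, 1, -1) ⊗ (1, -2, 0). So T has rank 1 (it is nonzero).

Yes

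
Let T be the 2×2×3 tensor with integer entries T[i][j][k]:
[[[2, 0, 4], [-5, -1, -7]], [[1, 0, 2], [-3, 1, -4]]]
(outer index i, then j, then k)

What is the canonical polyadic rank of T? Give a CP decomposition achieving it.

rank(T) = 3

Lower bound: the mode-3 unfolding of T (rows indexed by k, columns by (i,j) = (0,0), (0,1), (1,0), (1,1)) is [[2, -5, 1, -3], [0, -1, 0, 1], [4, -7, 2, -4]].
There the 3×3 minor on rows k ∈ {0, 1, 2}, columns (i,j) ∈ {(0,0), (0,1), (1,1)} is det [[2, -5, -3], [0, -1, 1], [4, -7, -4]] = -10 ≠ 0, so this unfolding has rank ≥ 3; CP rank is at least every unfolding rank, so rank(T) ≥ 3. (Unfolding ranks only ever bound the CP rank from below — rank(T) can be strictly larger than all of them — so the matching upper bound has to come from an explicit 3-term decomposition.)
Upper bound: T is a sum of 3 rank-1 terms, T = [0, 1] ⊗ [0, 1] ⊗ [0, 2, -1] + [1, 1] ⊗ [0, 1] ⊗ [-1, -1, 1] + [2, 1] ⊗ [1, -2] ⊗ [1, 0, 2] (written with every a and b primitive with positive leading entry and the scale carried by c; CP decompositions are not unique, and this one is verified by expanding entrywise), so rank(T) ≤ 3.
These bounds meet, so rank(T) = 3.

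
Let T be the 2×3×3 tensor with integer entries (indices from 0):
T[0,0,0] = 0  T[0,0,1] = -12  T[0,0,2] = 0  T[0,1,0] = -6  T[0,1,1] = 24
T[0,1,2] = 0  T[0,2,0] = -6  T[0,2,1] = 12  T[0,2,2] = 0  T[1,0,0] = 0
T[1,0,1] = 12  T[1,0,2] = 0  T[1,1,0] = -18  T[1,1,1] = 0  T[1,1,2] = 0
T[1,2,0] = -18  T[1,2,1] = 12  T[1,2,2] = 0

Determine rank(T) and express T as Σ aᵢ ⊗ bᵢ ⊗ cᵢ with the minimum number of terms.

Lower bound: the mode-1 unfolding of T (rows indexed by i, columns by (j,k) = (0,0), (0,1), (0,2), (1,0), (1,1), (1,2), (2,0), (2,1), (2,2)) is [[0, -12, 0, -6, 24, 0, -6, 12, 0], [0, 12, 0, -18, 0, 0, -18, 12, 0]].
There the 2×2 minor on rows i ∈ {0, 1}, columns (j,k) ∈ {(0,1), (1,0)} is det [[-12, -6], [12, -18]] = 288 ≠ 0, so this unfolding has rank ≥ 2; CP rank is at least every unfolding rank, so rank(T) ≥ 2. (This is only a lower bound: in general the CP rank may exceed every unfolding rank, so we still need to exhibit 2 rank-1 terms summing to T.)
Upper bound — finding two terms. Write S_k = T[:,:,k] for the frontal slices: S₀ = [[0, -6, -6], [0, -18, -18]], S₁ = [[-12, 24, 12], [12, 0, 12]], S₂ = [[0, 0, 0], [0, 0, 0]].
If T = a₁ ⊗ b₁ ⊗ c₁ + a₂ ⊗ b₂ ⊗ c₂ then each S_k = c₁[k]·a₁b₁ᵀ + c₂[k]·a₂b₂ᵀ. S₀ and S₁ are linearly independent, so a₁b₁ᵀ and a₂b₂ᵀ must span the same plane of matrices: they are the rank-1 matrices of the form x·S₀ + y·S₁.
The 2×2 minor of x·S₀ + y·S₁ on rows {0,1}, columns {0,1} is 288·xy − 288·y² = 288·(x − y)(y), vanishing at (x:y) = (1:1) and (1:0).
M₁ = S₀ + S₁ = [[-12, 18, 6], [12, -18, -6]] = (-6)·[1, -1][2, -3, -1]ᵀ and M₂ = S₀ = [[0, -6, -6], [0, -18, -18]] = (-6)·[1, 3][0, 1, 1]ᵀ, so take a₁ = [1, -1], b₁ = [2, -3, -1], a₂ = [1, 3], b₂ = [0, 1, 1].
Each slice is an integer combination of E₁ = a₁b₁ᵀ and E₂ = a₂b₂ᵀ: S₀ = −6·E₂, S₁ = −6·E₁ + 6·E₂, S₂ = 0; reading off coefficients, c₁ = [0, -6, 0] and c₂ = [-6, 6, 0].
Hence T = [1, -1] ⊗ [2, -3, -1] ⊗ [0, -6, 0] + [1, 3] ⊗ [0, 1, 1] ⊗ [-6, 6, 0], so rank(T) ≤ 2.
These bounds meet, so rank(T) = 2.

rank(T) = 2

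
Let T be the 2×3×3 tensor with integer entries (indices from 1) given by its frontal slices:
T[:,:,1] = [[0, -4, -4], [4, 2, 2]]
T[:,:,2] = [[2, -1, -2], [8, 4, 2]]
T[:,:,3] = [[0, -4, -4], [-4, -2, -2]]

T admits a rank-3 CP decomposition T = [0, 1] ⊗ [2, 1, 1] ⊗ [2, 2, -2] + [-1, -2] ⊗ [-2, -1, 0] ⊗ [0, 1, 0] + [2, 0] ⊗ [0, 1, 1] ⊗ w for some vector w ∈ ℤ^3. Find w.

w = [-2, -1, -2]

Subtract the known terms from T to get the rank-1 residual R = [2, 0] ⊗ [0, 1, 1] ⊗ w, so R[i,j,k] = a[i]·b[j]·w[k]. Pick indices with nonzero a[1]·b[2] = (2)·(1) = 2. Only the fibre through (1,2,·) is needed: R[1,2,:] = T[1,2,:] − Σₗ aₗ[1]bₗ[2]cₗ = [-4, -1, -4] − (0)·(1)·[2, 2, -2] − (-1)·(-1)·[0, 1, 0] = [-4, -2, -4]. Then w[k] = R[1,2,k] / 2 for each k, giving w = [-4, -2, -4] / 2 = [-2, -1, -2].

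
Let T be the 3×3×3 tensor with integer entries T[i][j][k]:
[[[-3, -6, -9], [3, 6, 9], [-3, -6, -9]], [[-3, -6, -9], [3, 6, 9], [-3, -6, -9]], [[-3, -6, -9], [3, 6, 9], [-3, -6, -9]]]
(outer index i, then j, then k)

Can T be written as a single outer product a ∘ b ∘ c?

The mode-1 fibre T[:,0,0] = [-3, -3, -3] gives a = [1, 1, 1] (primitive direction); the mode-2 fibre T[0,:,0] = [-3, 3, -3] gives b = [1, -1, 1]; then c[k] = T[0,0,k] / (a[0]·b[0]) = [-3, -6, -9] / 1 = [-3, -6, -9].
Expanding [1, 1, 1] ∘ [1, -1, 1] ∘ [-3, -6, -9] reproduces all 27 entries of T, so T = [1, 1, 1] ∘ [1, -1, 1] ∘ [-3, -6, -9] and rank(T) ≤ 1.
Equivalently every frontal slice T[:,:,k] is c[k] times the rank-1 matrix [1, 1, 1] ∘ [1, -1, 1]. So T has rank 1 (it is nonzero).

Yes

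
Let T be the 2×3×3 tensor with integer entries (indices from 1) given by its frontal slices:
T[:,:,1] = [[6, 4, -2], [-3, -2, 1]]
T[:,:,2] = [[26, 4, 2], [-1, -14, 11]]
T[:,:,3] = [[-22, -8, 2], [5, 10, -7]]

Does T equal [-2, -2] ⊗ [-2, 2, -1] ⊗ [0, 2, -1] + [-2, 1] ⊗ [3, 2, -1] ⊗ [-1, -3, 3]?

No

Reconstruct entry (1,3,2) from the claimed factors: Σₗ aₗ[1]bₗ[3]cₗ[2] = (-2)·(-1)·(2) + (-2)·(-1)·(-3) = -2, but T[1,3,2] = 2. The claim is false.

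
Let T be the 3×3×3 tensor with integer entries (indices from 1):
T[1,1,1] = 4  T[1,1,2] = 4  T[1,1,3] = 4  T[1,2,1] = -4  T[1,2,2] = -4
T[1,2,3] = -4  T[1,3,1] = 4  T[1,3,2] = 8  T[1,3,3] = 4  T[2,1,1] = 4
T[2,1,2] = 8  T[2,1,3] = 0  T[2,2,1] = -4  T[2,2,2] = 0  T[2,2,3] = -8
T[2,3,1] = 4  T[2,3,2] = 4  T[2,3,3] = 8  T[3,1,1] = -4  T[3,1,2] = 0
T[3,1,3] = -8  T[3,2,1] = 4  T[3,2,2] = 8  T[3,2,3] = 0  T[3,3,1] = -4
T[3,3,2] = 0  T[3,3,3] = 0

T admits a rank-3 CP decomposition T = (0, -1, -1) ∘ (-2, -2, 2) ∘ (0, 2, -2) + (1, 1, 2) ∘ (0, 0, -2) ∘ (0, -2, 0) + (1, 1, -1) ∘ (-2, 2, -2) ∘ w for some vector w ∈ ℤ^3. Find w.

Subtract the known terms from T to get the rank-1 residual R = (1, 1, -1) ∘ (-2, 2, -2) ∘ w, so R[i,j,k] = a[i]·b[j]·w[k]. Pick indices with nonzero a[1]·b[1] = (1)·(-2) = -2. Only the fibre through (1,1,·) is needed: R[1,1,:] = T[1,1,:] − Σₗ aₗ[1]bₗ[1]cₗ = [4, 4, 4] − (0)·(-2)·(0, 2, -2) − (1)·(0)·(0, -2, 0) = [4, 4, 4]. Then w[k] = R[1,1,k] / -2 for each k, giving w = [4, 4, 4] / -2 = (-2, -2, -2).

w = (-2, -2, -2)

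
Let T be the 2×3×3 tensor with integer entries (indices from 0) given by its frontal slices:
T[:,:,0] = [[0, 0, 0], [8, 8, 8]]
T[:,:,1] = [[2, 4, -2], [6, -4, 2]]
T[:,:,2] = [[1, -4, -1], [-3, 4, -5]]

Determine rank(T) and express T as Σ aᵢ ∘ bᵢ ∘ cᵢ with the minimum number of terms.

Lower bound: the mode-2 unfolding of T (rows indexed by j, columns by (i,k) = (0,0), (0,1), (0,2), (1,0), (1,1), (1,2)) is [[0, 2, 1, 8, 6, -3], [0, 4, -4, 8, -4, 4], [0, -2, -1, 8, 2, -5]].
There the 3×3 minor on rows j ∈ {0, 1, 2}, columns (i,k) ∈ {(0,1), (0,2), (1,0)} is det [[2, 1, 8], [4, -4, 8], [-2, -1, 8]] = -192 ≠ 0, so this unfolding has rank ≥ 3; CP rank is at least every unfolding rank, so rank(T) ≥ 3. (Unfolding ranks only ever bound the CP rank from below — rank(T) can be strictly larger than all of them — so the matching upper bound has to come from an explicit 3-term decomposition.)
Upper bound: T is a sum of 3 rank-1 terms, T = (0, 1) ∘ (1, 1, 1) ∘ (8, 4, -4) + (1, -2) ∘ (0, 1, 0) ∘ (0, 4, -4) + (1, 1) ∘ (1, 0, -1) ∘ (0, 2, 1) (written with every a and b primitive with positive leading entry and the scale carried by c; CP decompositions are not unique, and this one is verified by expanding entrywise), so rank(T) ≤ 3.
These bounds meet, so rank(T) = 3.

rank(T) = 3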